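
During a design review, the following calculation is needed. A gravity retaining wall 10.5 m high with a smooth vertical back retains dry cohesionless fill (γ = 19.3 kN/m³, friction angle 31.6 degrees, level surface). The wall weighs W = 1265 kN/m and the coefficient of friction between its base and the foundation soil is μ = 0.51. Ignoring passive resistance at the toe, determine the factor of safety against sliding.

K_a = tan²(45° − 31.6°/2) = 0.3123.
P_a = ½K_aγH² = 0.5×0.3123×19.3×10.5² = 332.3 kN/m, acting at H/3 = 3.500 m above the base.
FS_sliding = μW / P_a = 0.51×1265 / 332.3 = 1.941.

1.94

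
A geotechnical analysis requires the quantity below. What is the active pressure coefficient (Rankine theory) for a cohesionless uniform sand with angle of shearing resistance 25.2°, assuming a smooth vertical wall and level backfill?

0.403

K_a = (1 − sin φ)/(1 + sin φ) = (1 − sin 25.2°)/(1 + sin 25.2°) = 0.4027.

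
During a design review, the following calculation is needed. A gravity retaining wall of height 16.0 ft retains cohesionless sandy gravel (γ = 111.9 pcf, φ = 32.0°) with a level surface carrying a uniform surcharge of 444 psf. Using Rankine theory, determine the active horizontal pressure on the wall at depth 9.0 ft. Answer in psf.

K_a = (1 − sin φ)/(1 + sin φ) = 0.3073.
σ_v = γz + q = 111.9 × 9.0 + 444 = 1451 psf.
σ_h = K_a σ_v = 0.3073 × 1451 = 445.9 psf.

446 psf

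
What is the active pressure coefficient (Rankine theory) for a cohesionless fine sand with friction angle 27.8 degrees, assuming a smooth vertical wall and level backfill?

0.364

K_a = (1 − sin φ)/(1 + sin φ) = (1 − sin 27.8°)/(1 + sin 27.8°) = 0.3639.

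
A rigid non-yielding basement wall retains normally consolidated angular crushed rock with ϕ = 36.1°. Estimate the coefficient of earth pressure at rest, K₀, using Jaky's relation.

0.411

K₀ = 1 − sin φ' = 1 − sin 36.1° = 0.4108.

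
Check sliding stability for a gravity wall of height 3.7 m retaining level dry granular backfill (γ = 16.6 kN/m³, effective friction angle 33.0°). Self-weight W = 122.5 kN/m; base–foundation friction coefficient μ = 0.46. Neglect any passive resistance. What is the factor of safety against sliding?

K_a = tan²(45° − 33.0°/2) = 0.2948.
P_a = ½K_aγH² = 0.5×0.2948×16.6×3.7² = 33.50 kN/m, acting at H/3 = 1.233 m above the base.
FS_sliding = μW / P_a = 0.46×122.5 / 33.50 = 1.682.

1.68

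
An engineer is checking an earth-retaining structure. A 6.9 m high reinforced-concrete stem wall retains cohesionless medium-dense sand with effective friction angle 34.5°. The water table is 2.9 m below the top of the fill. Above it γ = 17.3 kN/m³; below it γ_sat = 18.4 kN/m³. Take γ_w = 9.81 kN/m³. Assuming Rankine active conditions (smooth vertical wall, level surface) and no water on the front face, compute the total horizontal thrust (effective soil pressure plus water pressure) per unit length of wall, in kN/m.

173 kN/m

K_a = tan²(45° − φ/2) = 0.2768.
γ' = 18.4 − 9.81 = 8.590 kN/m³. Depth below WT = 4.0 m.
σ'_h at WT = K_a γ d_w = 13.89 kPa; at base = 13.89 + K_a γ' × 4.0 = 23.40 kPa.
P₁ (0–2.9 m) = ½×13.89×2.9 = 20.14. P₂ (2.9–6.9 m) = ½(13.89+23.40)×4.0 = 74.57.
P_w = ½ γ_w h₂² = 0.5×9.81×4.0² = 78.48. Total = 20.14+74.57+78.48 = 173.2 kN/m.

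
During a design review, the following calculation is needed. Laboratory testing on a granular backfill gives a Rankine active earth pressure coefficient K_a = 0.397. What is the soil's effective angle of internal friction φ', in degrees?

25.6°

K_a = tan²(45° − φ/2) ⇒ 45° − φ/2 = arctan(√0.397) = 32.21°.
φ = 2(45° − 32.21°) = 25.57°.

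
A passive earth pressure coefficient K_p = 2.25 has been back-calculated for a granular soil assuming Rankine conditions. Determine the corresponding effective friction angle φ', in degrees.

22.6°

K_p = (1+sin φ)/(1−sin φ) ⇒ sin φ = (K_p − 1)/(K_p + 1) = 0.3846.
φ = arcsin(0.3846) = 22.62°.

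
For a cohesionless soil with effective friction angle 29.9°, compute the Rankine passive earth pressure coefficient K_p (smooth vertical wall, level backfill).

K_p = (1 + sin φ)/(1 − sin φ) = tan²(45° + 29.9°/2) = 2.988.

2.99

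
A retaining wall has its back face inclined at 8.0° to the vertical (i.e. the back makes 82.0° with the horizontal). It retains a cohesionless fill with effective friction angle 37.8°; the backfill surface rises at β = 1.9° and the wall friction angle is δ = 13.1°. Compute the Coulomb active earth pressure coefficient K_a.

K_a = sin²(α+φ) / [sin²α · sin(α−δ) · (1 + √{sin(φ+δ)sin(φ−β) / (sin(α−δ)sin(α+β))})²].
With α = 82.0°, φ = 37.8°, δ = 13.1°, β = 1.9°: K_a = 0.2847.

0.285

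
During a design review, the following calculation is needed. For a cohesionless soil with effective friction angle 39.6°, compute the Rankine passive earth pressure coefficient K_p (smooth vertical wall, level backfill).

K_p = (1 + sin φ)/(1 − sin φ) = tan²(45° + 39.6°/2) = 4.516.

4.52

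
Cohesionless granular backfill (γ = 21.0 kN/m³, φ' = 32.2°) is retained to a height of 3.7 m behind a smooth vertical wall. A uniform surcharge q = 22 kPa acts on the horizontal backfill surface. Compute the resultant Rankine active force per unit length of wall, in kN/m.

68.6 kN/m

K_a = tan²(45° − φ/2) = 0.3047.
Soil triangle: ½ K_a γ H² = 0.5×0.3047×21.0×3.7² = 43.80 kN/m.
Surcharge rectangle: K_a q H = 0.3047×22×3.7 = 24.81 kN/m.
Total = 43.80 + 24.81 = 68.61 kN/m.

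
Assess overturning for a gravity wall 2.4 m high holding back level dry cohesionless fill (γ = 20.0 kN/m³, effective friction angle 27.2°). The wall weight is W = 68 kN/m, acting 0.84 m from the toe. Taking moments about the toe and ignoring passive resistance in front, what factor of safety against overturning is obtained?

K_a = tan²(45° − 27.2°/2) = 0.3726.
P_a = ½K_aγH² = 0.5×0.3726×20.0×2.4² = 21.46 kN/m, acting at H/3 = 0.8000 m above the base.
Overturning moment M_o = P_a × H/3 = 21.46 × 0.8000 = 17.17.
Resisting moment M_r = W × 0.84 = 68 × 0.84 = 57.12.
FS_overturning = M_r/M_o = 57.12/17.17 = 3.327.

3.33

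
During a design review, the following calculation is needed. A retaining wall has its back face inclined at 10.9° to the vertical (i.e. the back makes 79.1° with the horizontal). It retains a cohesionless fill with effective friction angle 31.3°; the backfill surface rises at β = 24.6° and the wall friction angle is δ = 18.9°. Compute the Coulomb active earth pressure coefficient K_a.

0.597

K_a = sin²(α+φ) / [sin²α · sin(α−δ) · (1 + √{sin(φ+δ)sin(φ−β) / (sin(α−δ)sin(α+β))})²].
With α = 79.1°, φ = 31.3°, δ = 18.9°, β = 24.6°: K_a = 0.5971.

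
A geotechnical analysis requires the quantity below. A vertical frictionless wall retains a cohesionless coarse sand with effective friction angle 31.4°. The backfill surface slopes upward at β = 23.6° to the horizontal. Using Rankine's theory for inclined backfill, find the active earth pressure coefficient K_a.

0.427

K_a = cos β · (cos β − √(cos²β − cos²φ)) / (cos β + √(cos²β − cos²φ)).
cos β = 0.9164, cos φ = 0.8536, √(cos²β − cos²φ) = 0.3334.
K_a = 0.9164 × (0.9164 − 0.3334)/(0.9164 + 0.3334) = 0.4274.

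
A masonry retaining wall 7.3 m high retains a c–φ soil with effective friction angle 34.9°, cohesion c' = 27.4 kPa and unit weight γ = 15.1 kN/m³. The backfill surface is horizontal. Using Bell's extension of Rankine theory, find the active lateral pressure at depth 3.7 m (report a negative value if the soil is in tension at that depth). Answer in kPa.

-13.4 kPa

K_a = (1 − sin φ)/(1 + sin φ) = 0.2721.
σ_a = K_a γ z − 2c√K_a = 0.2721×15.1×3.7 − 2×27.4×0.5217 = -13.38 kPa.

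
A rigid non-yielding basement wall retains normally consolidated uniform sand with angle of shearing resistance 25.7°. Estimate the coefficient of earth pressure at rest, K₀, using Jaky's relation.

0.566

K₀ = 1 − sin φ' = 1 − sin 25.7° = 0.5663.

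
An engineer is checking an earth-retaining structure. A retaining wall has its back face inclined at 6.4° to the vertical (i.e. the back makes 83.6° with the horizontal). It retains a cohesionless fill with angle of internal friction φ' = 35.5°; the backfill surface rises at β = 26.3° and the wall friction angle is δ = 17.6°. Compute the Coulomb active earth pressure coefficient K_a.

K_a = sin²(α+φ) / [sin²α · sin(α−δ) · (1 + √{sin(φ+δ)sin(φ−β) / (sin(α−δ)sin(α+β))})²].
With α = 83.6°, φ = 35.5°, δ = 17.6°, β = 26.3°: K_a = 0.4407.

0.441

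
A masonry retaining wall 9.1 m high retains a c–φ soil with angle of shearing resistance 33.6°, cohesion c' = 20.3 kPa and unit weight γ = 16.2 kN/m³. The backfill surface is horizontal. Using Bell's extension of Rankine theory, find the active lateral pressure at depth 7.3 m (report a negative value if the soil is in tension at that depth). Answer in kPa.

K_a = (1 − sin φ)/(1 + sin φ) = 0.2875.
σ_a = K_a γ z − 2c√K_a = 0.2875×16.2×7.3 − 2×20.3×0.5362 = 12.23 kPa.

12.2 kPa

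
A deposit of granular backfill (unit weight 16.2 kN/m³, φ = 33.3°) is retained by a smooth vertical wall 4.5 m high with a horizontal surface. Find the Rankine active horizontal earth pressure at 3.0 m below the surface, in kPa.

K_a = (1 − sin φ)/(1 + sin φ) = 0.2911.
σ_h = K_a γ z = 0.2911 × 16.2 × 3.0 = 14.15 kPa.

14.1 kPa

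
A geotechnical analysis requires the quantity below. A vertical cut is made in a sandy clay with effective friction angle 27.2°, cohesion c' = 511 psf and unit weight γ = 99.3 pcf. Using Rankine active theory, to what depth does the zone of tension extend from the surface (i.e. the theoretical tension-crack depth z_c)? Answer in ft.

16.9 ft

K_a = tan²(45° − 27.2°/2) = 0.3726; √K_a = 0.6104.
The active pressure is zero where K_a γ z = 2c√K_a, so z_c = 2c/(γ√K_a) = 2×511/(99.3×0.6104) = 16.86 ft.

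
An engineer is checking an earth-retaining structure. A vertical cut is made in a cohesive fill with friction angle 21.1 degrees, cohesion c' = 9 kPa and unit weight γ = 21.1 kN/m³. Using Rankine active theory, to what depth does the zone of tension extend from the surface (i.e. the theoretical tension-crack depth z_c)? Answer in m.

1.24 m

K_a = tan²(45° − 21.1°/2) = 0.4706; √K_a = 0.6860.
The active pressure is zero where K_a γ z = 2c√K_a, so z_c = 2c/(γ√K_a) = 2×9/(21.1×0.6860) = 1.244 m.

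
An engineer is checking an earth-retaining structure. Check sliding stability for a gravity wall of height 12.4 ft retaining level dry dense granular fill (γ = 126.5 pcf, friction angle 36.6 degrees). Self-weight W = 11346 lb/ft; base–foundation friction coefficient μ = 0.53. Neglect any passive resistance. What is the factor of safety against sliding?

2.44

K_a = tan²(45° − 36.6°/2) = 0.2530.
P_a = ½K_aγH² = 0.5×0.2530×126.5×12.4² = 2460 lb/ft, acting at H/3 = 4.133 ft above the base.
FS_sliding = μW / P_a = 0.53×11346 / 2460 = 2.444.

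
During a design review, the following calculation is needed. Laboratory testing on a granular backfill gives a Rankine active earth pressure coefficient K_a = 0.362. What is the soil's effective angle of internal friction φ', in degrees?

K_a = tan²(45° − φ/2) ⇒ 45° − φ/2 = arctan(√0.362) = 31.03°.
φ = 2(45° − 31.03°) = 27.93°.

27.9°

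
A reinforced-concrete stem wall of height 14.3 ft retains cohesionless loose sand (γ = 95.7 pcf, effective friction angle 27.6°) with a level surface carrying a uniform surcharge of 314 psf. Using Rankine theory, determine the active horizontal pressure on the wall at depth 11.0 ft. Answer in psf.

501 psf

K_a = (1 − sin φ)/(1 + sin φ) = 0.3668.
σ_v = γz + q = 95.7 × 11.0 + 314 = 1367 psf.
σ_h = K_a σ_v = 0.3668 × 1367 = 501.3 psf.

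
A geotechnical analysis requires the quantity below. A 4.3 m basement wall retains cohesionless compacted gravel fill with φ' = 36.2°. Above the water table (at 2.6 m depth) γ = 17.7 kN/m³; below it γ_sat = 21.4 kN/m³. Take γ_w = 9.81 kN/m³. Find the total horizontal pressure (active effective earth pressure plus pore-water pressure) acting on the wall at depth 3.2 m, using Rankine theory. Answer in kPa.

19.5 kPa

K_a = (1 − sin φ)/(1 + sin φ) = 0.2574.
γ' = 21.4 − 9.81 = 11.59 kN/m³.
Effective vertical stress at 3.2 m: σ'_v = 17.7×2.6 + 11.59×0.600 = 52.97 kPa.
σ'_h = K_a σ'_v = 0.2574 × 52.97 = 13.63 kPa; u = γ_w × 0.600 = 5.886 kPa.
Total σ_h = 13.63 + 5.886 = 19.52 kPa.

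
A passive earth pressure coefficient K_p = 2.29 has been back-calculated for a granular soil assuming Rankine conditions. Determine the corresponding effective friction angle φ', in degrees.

K_p = (1+sin φ)/(1−sin φ) ⇒ sin φ = (K_p − 1)/(K_p + 1) = 0.3921.
φ = arcsin(0.3921) = 23.09°.

23.1°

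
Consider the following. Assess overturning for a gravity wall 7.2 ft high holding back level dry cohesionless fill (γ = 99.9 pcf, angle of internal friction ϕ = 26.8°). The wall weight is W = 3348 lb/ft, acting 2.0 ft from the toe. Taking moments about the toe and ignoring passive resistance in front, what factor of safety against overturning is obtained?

K_a = tan²(45° − 26.8°/2) = 0.3785.
P_a = ½K_aγH² = 0.5×0.3785×99.9×7.2² = 980.0 lb/ft, acting at H/3 = 2.400 ft above the base.
Overturning moment M_o = P_a × H/3 = 980.0 × 2.400 = 2352.
Resisting moment M_r = W × 2.0 = 3348 × 2.0 = 6696.
FS_overturning = M_r/M_o = 6696/2352 = 2.847.

2.85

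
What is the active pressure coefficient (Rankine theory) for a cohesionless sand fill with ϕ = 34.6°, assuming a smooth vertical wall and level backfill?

0.276

K_a = (1 − sin φ)/(1 + sin φ) = (1 − sin 34.6°)/(1 + sin 34.6°) = 0.2756.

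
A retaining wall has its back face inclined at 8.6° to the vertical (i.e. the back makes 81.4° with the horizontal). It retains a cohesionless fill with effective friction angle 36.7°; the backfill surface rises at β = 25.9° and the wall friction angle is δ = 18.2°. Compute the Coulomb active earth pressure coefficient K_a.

0.440

K_a = sin²(α+φ) / [sin²α · sin(α−δ) · (1 + √{sin(φ+δ)sin(φ−β) / (sin(α−δ)sin(α+β))})²].
With α = 81.4°, φ = 36.7°, δ = 18.2°, β = 25.9°: K_a = 0.4397.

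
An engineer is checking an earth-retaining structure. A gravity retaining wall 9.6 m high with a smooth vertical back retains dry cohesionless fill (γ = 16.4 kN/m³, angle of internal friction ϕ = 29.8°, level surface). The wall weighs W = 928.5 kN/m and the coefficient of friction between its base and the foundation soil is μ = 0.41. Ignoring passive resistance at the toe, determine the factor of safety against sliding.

K_a = tan²(45° − 29.8°/2) = 0.3360.
P_a = ½K_aγH² = 0.5×0.3360×16.4×9.6² = 253.9 kN/m, acting at H/3 = 3.200 m above the base.
FS_sliding = μW / P_a = 0.41×928.5 / 253.9 = 1.499.

1.50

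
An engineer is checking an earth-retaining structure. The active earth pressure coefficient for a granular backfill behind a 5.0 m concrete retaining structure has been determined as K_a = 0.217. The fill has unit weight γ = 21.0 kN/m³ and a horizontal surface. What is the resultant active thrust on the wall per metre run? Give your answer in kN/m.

P = ½ K_a γ H² = 0.5 × 0.217 × 21.0 × 5.0² = 56.96 kN/m.

57.0 kN/m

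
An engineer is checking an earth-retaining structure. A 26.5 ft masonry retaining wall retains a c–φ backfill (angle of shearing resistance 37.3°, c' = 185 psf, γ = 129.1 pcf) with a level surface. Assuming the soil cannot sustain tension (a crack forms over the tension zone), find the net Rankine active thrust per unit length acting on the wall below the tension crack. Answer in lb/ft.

K_a = 0.2453; √K_a = 0.4953.
Tension-crack depth z_c = 2c/(γ√K_a) = 2×185/(129.1×0.4953) = 5.786 ft.
σ_a at base = K_a γ H − 2c√K_a = 0.2453×129.1×26.5 − 2×185×0.4953 = 656.1 psf.
P_a = ½ × 656.1 × (H − z_c) = 0.5×656.1×20.71 = 6795 lb/ft.

6790 lb/ft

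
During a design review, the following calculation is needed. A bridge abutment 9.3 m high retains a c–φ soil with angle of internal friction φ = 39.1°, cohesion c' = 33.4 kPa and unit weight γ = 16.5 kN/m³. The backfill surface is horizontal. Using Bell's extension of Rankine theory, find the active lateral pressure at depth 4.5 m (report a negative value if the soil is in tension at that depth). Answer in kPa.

-15.0 kPa

K_a = (1 − sin φ)/(1 + sin φ) = 0.2265.
σ_a = K_a γ z − 2c√K_a = 0.2265×16.5×4.5 − 2×33.4×0.4759 = -14.97 kPa.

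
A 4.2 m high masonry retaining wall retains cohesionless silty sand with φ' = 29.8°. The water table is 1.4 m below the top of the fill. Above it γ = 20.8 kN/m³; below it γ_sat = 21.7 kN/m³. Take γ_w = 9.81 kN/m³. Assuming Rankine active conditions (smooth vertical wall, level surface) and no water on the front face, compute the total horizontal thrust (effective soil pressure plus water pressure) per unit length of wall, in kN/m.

K_a = tan²(45° − φ/2) = 0.3360.
γ' = 21.7 − 9.81 = 11.89 kN/m³. Depth below WT = 2.8 m.
σ'_h at WT = K_a γ d_w = 9.785 kPa; at base = 9.785 + K_a γ' × 2.8 = 20.97 kPa.
P₁ (0–1.4 m) = ½×9.785×1.4 = 6.850. P₂ (1.4–4.2 m) = ½(9.785+20.97)×2.8 = 43.06.
P_w = ½ γ_w h₂² = 0.5×9.81×2.8² = 38.46. Total = 6.850+43.06+38.46 = 88.37 kN/m.

88.4 kN/m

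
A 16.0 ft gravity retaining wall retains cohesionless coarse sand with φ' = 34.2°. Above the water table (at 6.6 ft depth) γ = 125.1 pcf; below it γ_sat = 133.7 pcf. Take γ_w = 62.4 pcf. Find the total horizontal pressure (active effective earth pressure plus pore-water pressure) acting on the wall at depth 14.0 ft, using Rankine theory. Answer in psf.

841 psf

K_a = (1 − sin φ)/(1 + sin φ) = 0.2803.
γ' = 133.7 − 62.4 = 71.30 pcf.
Effective vertical stress at 14.0 ft: σ'_v = 125.1×6.6 + 71.30×7.40 = 1353 psf.
σ'_h = K_a σ'_v = 0.2803 × 1353 = 379.4 psf; u = γ_w × 7.40 = 461.8 psf.
Total σ_h = 379.4 + 461.8 = 841.1 psf.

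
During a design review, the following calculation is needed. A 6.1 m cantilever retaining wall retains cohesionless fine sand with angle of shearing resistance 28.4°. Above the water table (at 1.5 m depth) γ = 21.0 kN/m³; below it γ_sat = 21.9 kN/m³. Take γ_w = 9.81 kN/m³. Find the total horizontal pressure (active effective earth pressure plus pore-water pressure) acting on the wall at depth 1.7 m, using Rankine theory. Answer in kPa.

14.0 kPa

K_a = (1 − sin φ)/(1 + sin φ) = 0.3554.
γ' = 21.9 − 9.81 = 12.09 kN/m³.
Effective vertical stress at 1.7 m: σ'_v = 21.0×1.5 + 12.09×0.200 = 33.92 kPa.
σ'_h = K_a σ'_v = 0.3554 × 33.92 = 12.05 kPa; u = γ_w × 0.200 = 1.962 kPa.
Total σ_h = 12.05 + 1.962 = 14.02 kPa.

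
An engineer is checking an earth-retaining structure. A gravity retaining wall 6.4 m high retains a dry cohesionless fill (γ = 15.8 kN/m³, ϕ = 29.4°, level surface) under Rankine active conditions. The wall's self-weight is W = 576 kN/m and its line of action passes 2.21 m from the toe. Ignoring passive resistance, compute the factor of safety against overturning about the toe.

K_a = tan²(45° − 29.4°/2) = 0.3415.
P_a = ½K_aγH² = 0.5×0.3415×15.8×6.4² = 110.5 kN/m, acting at H/3 = 2.133 m above the base.
Overturning moment M_o = P_a × H/3 = 110.5 × 2.133 = 235.7.
Resisting moment M_r = W × 2.21 = 576 × 2.21 = 1273.
FS_overturning = M_r/M_o = 1273/235.7 = 5.400.

5.40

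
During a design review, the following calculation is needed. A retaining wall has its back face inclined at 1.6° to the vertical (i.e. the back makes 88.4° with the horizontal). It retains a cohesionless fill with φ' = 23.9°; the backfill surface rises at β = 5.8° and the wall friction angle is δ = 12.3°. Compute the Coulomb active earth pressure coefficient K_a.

K_a = sin²(α+φ) / [sin²α · sin(α−δ) · (1 + √{sin(φ+δ)sin(φ−β) / (sin(α−δ)sin(α+β))})²].
With α = 88.4°, φ = 23.9°, δ = 12.3°, β = 5.8°: K_a = 0.4284.

0.428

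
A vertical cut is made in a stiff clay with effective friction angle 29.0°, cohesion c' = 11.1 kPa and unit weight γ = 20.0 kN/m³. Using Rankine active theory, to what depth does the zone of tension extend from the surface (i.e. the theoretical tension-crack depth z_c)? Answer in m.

K_a = tan²(45° − 29.0°/2) = 0.3470; √K_a = 0.5890.
The active pressure is zero where K_a γ z = 2c√K_a, so z_c = 2c/(γ√K_a) = 2×11.1/(20.0×0.5890) = 1.884 m.

1.88 m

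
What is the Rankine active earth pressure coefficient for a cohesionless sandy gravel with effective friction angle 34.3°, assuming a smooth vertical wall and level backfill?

0.279

K_a = (1 − sin φ)/(1 + sin φ) = (1 − sin 34.3°)/(1 + sin 34.3°) = 0.2792.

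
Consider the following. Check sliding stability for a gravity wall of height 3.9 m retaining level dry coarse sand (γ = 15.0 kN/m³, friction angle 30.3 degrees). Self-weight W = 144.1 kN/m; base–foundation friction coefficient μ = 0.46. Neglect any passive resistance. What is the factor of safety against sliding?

1.76

K_a = tan²(45° − 30.3°/2) = 0.3293.
P_a = ½K_aγH² = 0.5×0.3293×15.0×3.9² = 37.57 kN/m, acting at H/3 = 1.300 m above the base.
FS_sliding = μW / P_a = 0.46×144.1 / 37.57 = 1.764.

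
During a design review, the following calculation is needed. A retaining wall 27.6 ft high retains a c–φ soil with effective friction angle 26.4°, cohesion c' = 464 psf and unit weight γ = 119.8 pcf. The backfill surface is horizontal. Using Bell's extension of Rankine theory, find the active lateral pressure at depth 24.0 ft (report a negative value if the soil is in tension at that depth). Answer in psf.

530 psf

K_a = (1 − sin φ)/(1 + sin φ) = 0.3844.
σ_a = K_a γ z − 2c√K_a = 0.3844×119.8×24.0 − 2×464×0.6200 = 529.9 psf.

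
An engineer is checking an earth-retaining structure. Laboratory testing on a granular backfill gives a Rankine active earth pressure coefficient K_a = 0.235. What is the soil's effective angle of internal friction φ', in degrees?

38.3°

K_a = tan²(45° − φ/2) ⇒ 45° − φ/2 = arctan(√0.235) = 25.86°.
φ = 2(45° − 25.86°) = 38.27°.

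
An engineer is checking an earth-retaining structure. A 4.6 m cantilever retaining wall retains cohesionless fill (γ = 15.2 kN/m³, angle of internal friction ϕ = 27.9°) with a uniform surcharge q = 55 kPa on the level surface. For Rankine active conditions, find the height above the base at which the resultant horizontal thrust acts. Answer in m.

2.00 m

K_a = 0.3625.
Triangular part P₁ = ½K_aγH² = 58.29 at H/3 = 1.533 m; rectangular part P₂ = K_a q H = 91.70 at H/2 = 2.300 m.
ȳ = (P₁·1.533 + P₂·2.300)/(P₁+P₂) = 2.002 m.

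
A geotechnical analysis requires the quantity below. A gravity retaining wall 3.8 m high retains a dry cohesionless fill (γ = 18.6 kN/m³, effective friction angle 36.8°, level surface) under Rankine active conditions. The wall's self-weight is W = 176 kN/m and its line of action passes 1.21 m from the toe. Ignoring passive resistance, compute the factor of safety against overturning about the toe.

4.99

K_a = tan²(45° − 36.8°/2) = 0.2508.
P_a = ½K_aγH² = 0.5×0.2508×18.6×3.8² = 33.68 kN/m, acting at H/3 = 1.267 m above the base.
Overturning moment M_o = P_a × H/3 = 33.68 × 1.267 = 42.66.
Resisting moment M_r = W × 1.21 = 176 × 1.21 = 213.0.
FS_overturning = M_r/M_o = 213.0/42.66 = 4.993.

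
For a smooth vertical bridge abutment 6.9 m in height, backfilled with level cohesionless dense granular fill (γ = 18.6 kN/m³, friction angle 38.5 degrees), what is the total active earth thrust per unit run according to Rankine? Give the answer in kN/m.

K_a = tan²(45° − φ/2) = 0.2327.
P_a = ½ K_a γ H² = 0.5 × 0.2327 × 18.6 × 6.9² = 103.0 kN/m.

103 kN/m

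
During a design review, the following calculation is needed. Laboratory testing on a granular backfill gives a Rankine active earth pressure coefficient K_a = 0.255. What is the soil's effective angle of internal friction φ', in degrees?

36.4°

K_a = tan²(45° − φ/2) ⇒ 45° − φ/2 = arctan(√0.255) = 26.79°.
φ = 2(45° − 26.79°) = 36.41°.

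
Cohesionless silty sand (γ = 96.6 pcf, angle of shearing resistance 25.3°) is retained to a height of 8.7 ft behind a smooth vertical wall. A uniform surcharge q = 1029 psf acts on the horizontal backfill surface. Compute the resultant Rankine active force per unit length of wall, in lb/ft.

5060 lb/ft

K_a = tan²(45° − φ/2) = 0.4012.
Soil triangle: ½ K_a γ H² = 0.5×0.4012×96.6×8.7² = 1467 lb/ft.
Surcharge rectangle: K_a q H = 0.4012×1029×8.7 = 3592 lb/ft.
Total = 1467 + 3592 = 5058 lb/ft.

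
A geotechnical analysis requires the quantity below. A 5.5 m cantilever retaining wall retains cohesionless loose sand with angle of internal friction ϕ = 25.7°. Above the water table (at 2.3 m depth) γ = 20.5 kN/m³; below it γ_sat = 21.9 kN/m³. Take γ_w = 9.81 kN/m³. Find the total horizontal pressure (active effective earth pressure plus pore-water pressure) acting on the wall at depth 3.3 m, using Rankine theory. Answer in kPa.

K_a = (1 − sin φ)/(1 + sin φ) = 0.3950.
γ' = 21.9 − 9.81 = 12.09 kN/m³.
Effective vertical stress at 3.3 m: σ'_v = 20.5×2.3 + 12.09×1.00 = 59.24 kPa.
σ'_h = K_a σ'_v = 0.3950 × 59.24 = 23.40 kPa; u = γ_w × 1.00 = 9.810 kPa.
Total σ_h = 23.40 + 9.810 = 33.21 kPa.

33.2 kPa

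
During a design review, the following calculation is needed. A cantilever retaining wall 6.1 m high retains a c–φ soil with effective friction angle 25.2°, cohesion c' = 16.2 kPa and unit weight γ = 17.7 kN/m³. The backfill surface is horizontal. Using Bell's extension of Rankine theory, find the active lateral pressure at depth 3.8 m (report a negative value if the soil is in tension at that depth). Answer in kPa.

K_a = (1 − sin φ)/(1 + sin φ) = 0.4027.
σ_a = K_a γ z − 2c√K_a = 0.4027×17.7×3.8 − 2×16.2×0.6346 = 6.527 kPa.

6.53 kPa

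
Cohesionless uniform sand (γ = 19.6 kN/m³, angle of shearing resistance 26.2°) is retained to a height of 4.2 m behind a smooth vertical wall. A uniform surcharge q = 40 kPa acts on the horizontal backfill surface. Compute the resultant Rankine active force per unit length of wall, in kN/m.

K_a = tan²(45° − φ/2) = 0.3874.
Soil triangle: ½ K_a γ H² = 0.5×0.3874×19.6×4.2² = 66.98 kN/m.
Surcharge rectangle: K_a q H = 0.3874×40×4.2 = 65.09 kN/m.
Total = 66.98 + 65.09 = 132.1 kN/m.

132 kN/m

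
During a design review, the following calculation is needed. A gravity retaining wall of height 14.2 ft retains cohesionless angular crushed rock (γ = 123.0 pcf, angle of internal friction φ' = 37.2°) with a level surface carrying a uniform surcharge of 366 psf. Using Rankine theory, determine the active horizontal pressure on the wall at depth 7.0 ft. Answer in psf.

302 psf

K_a = (1 − sin φ)/(1 + sin φ) = 0.2464.
σ_v = γz + q = 123.0 × 7.0 + 366 = 1227 psf.
σ_h = K_a σ_v = 0.2464 × 1227 = 302.4 psf.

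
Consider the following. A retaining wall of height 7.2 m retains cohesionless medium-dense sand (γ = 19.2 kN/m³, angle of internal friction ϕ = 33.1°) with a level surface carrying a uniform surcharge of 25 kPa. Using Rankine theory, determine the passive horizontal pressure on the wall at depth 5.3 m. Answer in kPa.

432 kPa

K_p = (1 + sin φ)/(1 − sin φ) = 3.406.
σ_v = γz + q = 19.2 × 5.3 + 25 = 126.8 kPa.
σ_h = K_p σ_v = 3.406 × 126.8 = 431.8 kPa.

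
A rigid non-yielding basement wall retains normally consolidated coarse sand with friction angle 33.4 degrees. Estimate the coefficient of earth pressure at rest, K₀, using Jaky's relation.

0.450

K₀ = 1 − sin φ' = 1 − sin 33.4° = 0.4495.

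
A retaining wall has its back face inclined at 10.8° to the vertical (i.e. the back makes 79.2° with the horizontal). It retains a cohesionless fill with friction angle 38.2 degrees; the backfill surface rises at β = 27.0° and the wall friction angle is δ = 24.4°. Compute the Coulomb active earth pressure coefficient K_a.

K_a = sin²(α+φ) / [sin²α · sin(α−δ) · (1 + √{sin(φ+δ)sin(φ−β) / (sin(α−δ)sin(α+β))})²].
With α = 79.2°, φ = 38.2°, δ = 24.4°, β = 27.0°: K_a = 0.4634.

0.463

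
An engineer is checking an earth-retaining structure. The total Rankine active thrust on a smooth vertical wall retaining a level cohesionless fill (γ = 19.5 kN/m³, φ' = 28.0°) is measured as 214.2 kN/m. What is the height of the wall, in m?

K_a = 0.3610. P_a = ½ K_a γ H² ⇒ H = √(2P_a/(K_a γ)).
H = √(2×214.2/(0.3610×19.5)) = 7.801 m.

7.80 m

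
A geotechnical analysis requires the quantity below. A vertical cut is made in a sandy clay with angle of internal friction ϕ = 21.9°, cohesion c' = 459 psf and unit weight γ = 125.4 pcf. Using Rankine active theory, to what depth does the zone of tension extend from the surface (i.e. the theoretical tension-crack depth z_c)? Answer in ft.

10.8 ft

K_a = tan²(45° − 21.9°/2) = 0.4567; √K_a = 0.6758.
The active pressure is zero where K_a γ z = 2c√K_a, so z_c = 2c/(γ√K_a) = 2×459/(125.4×0.6758) = 10.83 ft.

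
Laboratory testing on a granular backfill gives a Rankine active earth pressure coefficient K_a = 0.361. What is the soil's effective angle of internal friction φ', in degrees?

28.0°

K_a = tan²(45° − φ/2) ⇒ 45° − φ/2 = arctan(√0.361) = 31.00°.
φ = 2(45° − 31.00°) = 28.00°.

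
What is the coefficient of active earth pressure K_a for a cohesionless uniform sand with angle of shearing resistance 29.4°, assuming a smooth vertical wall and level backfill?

K_a = (1 − sin φ)/(1 + sin φ) = (1 − sin 29.4°)/(1 + sin 29.4°) = 0.3415.

0.341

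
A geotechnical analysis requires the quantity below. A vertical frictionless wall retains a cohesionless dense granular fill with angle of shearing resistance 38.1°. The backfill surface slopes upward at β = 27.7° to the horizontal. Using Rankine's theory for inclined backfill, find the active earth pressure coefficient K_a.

K_a = cos β · (cos β − √(cos²β − cos²φ)) / (cos β + √(cos²β − cos²φ)).
cos β = 0.8854, cos φ = 0.7869, √(cos²β − cos²φ) = 0.4058.
K_a = 0.8854 × (0.8854 − 0.4058)/(0.8854 + 0.4058) = 0.3289.

0.329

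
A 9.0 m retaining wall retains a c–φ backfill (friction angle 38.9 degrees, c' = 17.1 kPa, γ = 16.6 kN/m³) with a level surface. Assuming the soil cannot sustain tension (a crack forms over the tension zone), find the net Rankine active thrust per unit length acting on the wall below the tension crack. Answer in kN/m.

K_a = 0.2285; √K_a = 0.4780.
Tension-crack depth z_c = 2c/(γ√K_a) = 2×17.1/(16.6×0.4780) = 4.310 m.
σ_a at base = K_a γ H − 2c√K_a = 0.2285×16.6×9.0 − 2×17.1×0.4780 = 17.79 kPa.
P_a = ½ × 17.79 × (H − z_c) = 0.5×17.79×4.690 = 41.73 kN/m.

41.7 kN/m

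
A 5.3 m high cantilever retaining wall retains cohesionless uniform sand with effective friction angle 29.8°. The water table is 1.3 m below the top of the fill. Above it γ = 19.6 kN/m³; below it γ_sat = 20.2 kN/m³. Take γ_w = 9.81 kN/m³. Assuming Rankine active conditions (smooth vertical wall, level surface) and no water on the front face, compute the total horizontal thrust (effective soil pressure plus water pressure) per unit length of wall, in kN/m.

146 kN/m

K_a = tan²(45° − φ/2) = 0.3360.
γ' = 20.2 − 9.81 = 10.39 kN/m³. Depth below WT = 4.0 m.
σ'_h at WT = K_a γ d_w = 8.562 kPa; at base = 8.562 + K_a γ' × 4.0 = 22.53 kPa.
P₁ (0–1.3 m) = ½×8.562×1.3 = 5.565. P₂ (1.3–5.3 m) = ½(8.562+22.53)×4.0 = 62.18.
P_w = ½ γ_w h₂² = 0.5×9.81×4.0² = 78.48. Total = 5.565+62.18+78.48 = 146.2 kN/m.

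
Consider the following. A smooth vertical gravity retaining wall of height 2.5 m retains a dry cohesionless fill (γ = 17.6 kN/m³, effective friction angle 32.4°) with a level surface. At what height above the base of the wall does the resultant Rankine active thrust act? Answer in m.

K_a = 0.3022.
The pressure distribution is triangular, so the resultant acts at H/3 above the base = 2.5/3 = 0.8333 m.

0.833 m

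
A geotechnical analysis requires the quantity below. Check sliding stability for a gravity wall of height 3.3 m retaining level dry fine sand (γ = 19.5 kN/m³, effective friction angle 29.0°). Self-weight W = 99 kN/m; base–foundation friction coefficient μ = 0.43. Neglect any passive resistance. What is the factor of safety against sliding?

K_a = tan²(45° − 29.0°/2) = 0.3470.
P_a = ½K_aγH² = 0.5×0.3470×19.5×3.3² = 36.84 kN/m, acting at H/3 = 1.100 m above the base.
FS_sliding = μW / P_a = 0.43×99 / 36.84 = 1.156.

1.16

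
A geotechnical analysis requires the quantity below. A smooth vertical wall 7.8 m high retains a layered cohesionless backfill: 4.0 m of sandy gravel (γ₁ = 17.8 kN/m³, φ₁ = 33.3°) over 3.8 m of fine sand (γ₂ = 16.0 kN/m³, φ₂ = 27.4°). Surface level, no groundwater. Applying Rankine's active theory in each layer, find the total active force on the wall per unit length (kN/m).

184 kN/m

K_a1 = tan²(45°−33.3°/2) = 0.2911; K_a2 = tan²(45°−27.4°/2) = 0.3697.
Layer 1: σ at base = K_a1 γ₁ h₁ = 20.73 kPa; P₁ = ½×20.73×4.0 = 41.46.
Layer 2: σ_v at top = γ₁h₁ = 71.20; σ_h top = K_a2×71.20 = 26.32; σ_h base = K_a2×(71.20+16.0×3.8) = 48.80.
P₂ = ½(26.32+48.80)×3.8 = 142.7. Total P_a = 41.46+142.7 = 184.2 kN/m.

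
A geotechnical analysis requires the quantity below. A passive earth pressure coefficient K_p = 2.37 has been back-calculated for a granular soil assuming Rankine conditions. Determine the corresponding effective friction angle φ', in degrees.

24.0°

K_p = (1+sin φ)/(1−sin φ) ⇒ sin φ = (K_p − 1)/(K_p + 1) = 0.4065.
φ = arcsin(0.4065) = 23.99°.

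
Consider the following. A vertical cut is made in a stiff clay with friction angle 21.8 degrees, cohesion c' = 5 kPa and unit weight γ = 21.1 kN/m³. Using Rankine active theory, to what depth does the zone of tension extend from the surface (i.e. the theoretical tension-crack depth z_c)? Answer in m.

0.700 m

K_a = tan²(45° − 21.8°/2) = 0.4584; √K_a = 0.6771.
The active pressure is zero where K_a γ z = 2c√K_a, so z_c = 2c/(γ√K_a) = 2×5/(21.1×0.6771) = 0.7000 m.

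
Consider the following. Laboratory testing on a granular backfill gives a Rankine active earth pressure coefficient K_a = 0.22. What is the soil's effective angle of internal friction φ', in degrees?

K_a = tan²(45° − φ/2) ⇒ 45° − φ/2 = arctan(√0.22) = 25.13°.
φ = 2(45° − 25.13°) = 39.74°.

39.7°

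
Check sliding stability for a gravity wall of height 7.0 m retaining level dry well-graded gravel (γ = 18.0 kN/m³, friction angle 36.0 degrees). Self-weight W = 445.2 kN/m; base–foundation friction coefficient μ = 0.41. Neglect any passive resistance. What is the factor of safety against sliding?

1.59

K_a = tan²(45° − 36.0°/2) = 0.2596.
P_a = ½K_aγH² = 0.5×0.2596×18.0×7.0² = 114.5 kN/m, acting at H/3 = 2.333 m above the base.
FS_sliding = μW / P_a = 0.41×445.2 / 114.5 = 1.594.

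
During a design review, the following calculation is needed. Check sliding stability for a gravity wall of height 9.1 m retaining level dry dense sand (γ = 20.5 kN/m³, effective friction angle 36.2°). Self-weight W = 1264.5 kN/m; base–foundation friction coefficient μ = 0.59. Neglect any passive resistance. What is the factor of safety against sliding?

3.41

K_a = tan²(45° − 36.2°/2) = 0.2574.
P_a = ½K_aγH² = 0.5×0.2574×20.5×9.1² = 218.5 kN/m, acting at H/3 = 3.033 m above the base.
FS_sliding = μW / P_a = 0.59×1264.5 / 218.5 = 3.415.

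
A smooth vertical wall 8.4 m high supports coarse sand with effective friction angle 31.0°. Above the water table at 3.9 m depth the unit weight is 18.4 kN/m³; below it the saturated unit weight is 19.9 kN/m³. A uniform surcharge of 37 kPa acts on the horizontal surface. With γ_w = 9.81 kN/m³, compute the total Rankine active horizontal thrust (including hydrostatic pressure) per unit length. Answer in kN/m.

380 kN/m

K_a = tan²(45° − φ/2) = 0.3201.
γ' = 19.9 − 9.81 = 10.09 kN/m³. h₂ = H − d_w = 4.5 m.
σ'_h: at surface K_a·q = 11.84; at WT K_a(q+γd_w) = 34.81; at base K_a(q+γd_w+γ'h₂) = 49.35 kPa.
P₁ = ½(11.84+34.81)×3.9 = 90.98; P₂ = ½(34.81+49.35)×4.5 = 189.4; P_w = ½γ_w h₂² = 99.33.
Total = 90.98+189.4+99.33 = 379.7 kN/m.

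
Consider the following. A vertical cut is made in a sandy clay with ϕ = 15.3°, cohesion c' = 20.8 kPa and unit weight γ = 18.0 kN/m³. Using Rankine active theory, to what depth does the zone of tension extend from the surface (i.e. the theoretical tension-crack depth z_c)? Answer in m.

K_a = tan²(45° − 15.3°/2) = 0.5824; √K_a = 0.7632.
The active pressure is zero where K_a γ z = 2c√K_a, so z_c = 2c/(γ√K_a) = 2×20.8/(18.0×0.7632) = 3.028 m.

3.03 m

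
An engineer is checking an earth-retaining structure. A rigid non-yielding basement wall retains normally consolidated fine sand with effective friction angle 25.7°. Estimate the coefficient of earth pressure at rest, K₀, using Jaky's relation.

K₀ = 1 − sin φ' = 1 − sin 25.7° = 0.5663.

0.566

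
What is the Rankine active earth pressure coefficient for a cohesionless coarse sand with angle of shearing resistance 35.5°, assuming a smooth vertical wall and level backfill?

0.265

K_a = tan²(45° − φ/2) = tan²(27.25°) = 0.2653.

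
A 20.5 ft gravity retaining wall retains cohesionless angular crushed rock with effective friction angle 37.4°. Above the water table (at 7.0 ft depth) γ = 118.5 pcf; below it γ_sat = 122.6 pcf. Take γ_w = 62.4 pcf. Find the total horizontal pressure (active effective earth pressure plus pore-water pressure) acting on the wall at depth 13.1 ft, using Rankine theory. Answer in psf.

673 psf

K_a = (1 − sin φ)/(1 + sin φ) = 0.2443.
γ' = 122.6 − 62.4 = 60.20 pcf.
Effective vertical stress at 13.1 ft: σ'_v = 118.5×7.0 + 60.20×6.10 = 1197 psf.
σ'_h = K_a σ'_v = 0.2443 × 1197 = 292.3 psf; u = γ_w × 6.10 = 380.6 psf.
Total σ_h = 292.3 + 380.6 = 673.0 psf.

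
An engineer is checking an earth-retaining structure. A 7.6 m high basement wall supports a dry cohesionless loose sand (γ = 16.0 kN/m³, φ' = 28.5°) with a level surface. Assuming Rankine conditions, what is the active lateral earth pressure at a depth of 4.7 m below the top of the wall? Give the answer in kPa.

26.6 kPa

K_a = (1 − sin φ)/(1 + sin φ) = 0.3540.
σ_h = K_a γ z = 0.3540 × 16.0 × 4.7 = 26.62 kPa.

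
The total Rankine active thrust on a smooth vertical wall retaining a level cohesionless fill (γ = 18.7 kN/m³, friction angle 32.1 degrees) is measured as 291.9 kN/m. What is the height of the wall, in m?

K_a = 0.3060. P_a = ½ K_a γ H² ⇒ H = √(2P_a/(K_a γ)).
H = √(2×291.9/(0.3060×18.7)) = 10.10 m.

10.1 m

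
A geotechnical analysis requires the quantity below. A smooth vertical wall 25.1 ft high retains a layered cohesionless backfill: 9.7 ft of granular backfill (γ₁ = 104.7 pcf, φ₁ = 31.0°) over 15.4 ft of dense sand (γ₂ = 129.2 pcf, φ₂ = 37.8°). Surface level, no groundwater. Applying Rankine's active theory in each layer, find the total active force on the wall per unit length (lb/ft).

K_a1 = tan²(45°−31.0°/2) = 0.3201; K_a2 = tan²(45°−37.8°/2) = 0.2400.
Layer 1: σ at base = K_a1 γ₁ h₁ = 325.1 psf; P₁ = ½×325.1×9.7 = 1577.
Layer 2: σ_v at top = γ₁h₁ = 1016; σ_h top = K_a2×1016 = 243.7; σ_h base = K_a2×(1016+129.2×15.4) = 721.3.
P₂ = ½(243.7+721.3)×15.4 = 7430. Total P_a = 1577+7430 = 9007 lb/ft.

9010 lb/ft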